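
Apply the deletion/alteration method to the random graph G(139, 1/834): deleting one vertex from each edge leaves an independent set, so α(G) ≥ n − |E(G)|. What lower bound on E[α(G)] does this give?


E[|E(G)|] = C(139, 2)·p = 9591 · (1/834) = 23/2.
E[α(G)] ≥ n − E[|E(G)|] = 139 − 23/2 = 255/2.
Numerically: ≈ 127.500000.
(This is only a lower bound; the true E[α(G)] may be larger.)

E[α(G)] ≥ 255/2 ≈ 127.500000.


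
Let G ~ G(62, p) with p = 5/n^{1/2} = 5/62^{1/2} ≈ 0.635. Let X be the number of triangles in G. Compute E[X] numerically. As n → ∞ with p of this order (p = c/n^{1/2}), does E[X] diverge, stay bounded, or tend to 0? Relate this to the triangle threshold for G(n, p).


Number of potential triangles: C(62, 3) = 37820.
Each occurs with probability p³ ≈ (0.635)³ ≈ 2.5604864e-01.
By linearity: E[X] = C(62, 3)·p³ ≈ 37820 · 2.5604864e-01 ≈ 9683.75968.
Since α = 1/2 < 1, p = c/n^{1/2} ≫ 1/n is above the triangle threshold p ~ 1/n. Asymptotically E[X] ~ (c³/6)·n^{3(1−α)} = (5³/6)·n^{1.5} → ∞; triangles are abundant w.h.p.

E[X] ≈ 9683.75968; in regime p = Θ(1/n^{1/2}) E[X] diverges (above the triangle threshold p ~ 1/n).


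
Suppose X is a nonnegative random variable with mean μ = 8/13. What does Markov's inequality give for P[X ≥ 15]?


μ = E[X] = 8/13, a = 15.
Markov: P[X ≥ 15] ≤ μ/a = (8/13)/15 = 8/195.
Numerically: ≈ 0.041.
(Since a = 15 > μ = 0.615, the bound 8/195 is < 1 and informative.)

P[X ≥ 15] ≤ 8/195 ≈ 0.041.


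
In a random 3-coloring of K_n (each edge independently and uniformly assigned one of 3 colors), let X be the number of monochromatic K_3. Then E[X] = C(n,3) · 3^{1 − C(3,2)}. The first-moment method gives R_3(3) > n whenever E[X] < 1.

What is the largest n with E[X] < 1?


We need C(n, 3) · 3^{1 − 3} < 1, i.e. C(n, 3) < 3^{3 − 1} = 9.
Check values of n near the boundary:
  n = 3: C(3, 3) = 1; 1 < 9? YES
  n = 4: C(4, 3) = 4; 4 < 9? YES
  n = 5: C(5, 3) = 10; 10 < 9? NO
The largest n with C(n, 3) < 9 is n = 4 (where E[X] = 4/9 ≈ 0.44444). Hence R_3(3) > 4, i.e. R_3(3) ≥ 5.

Largest n = 4; hence R_3(3) > 4.


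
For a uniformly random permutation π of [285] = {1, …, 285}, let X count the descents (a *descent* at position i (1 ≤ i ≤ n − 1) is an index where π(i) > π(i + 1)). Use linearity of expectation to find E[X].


Write X = Σ X_I over i = 1, …, 284, with X_I the indicator of one descent.
There are 284 indicators.
For each fixed i, the pair (π(i), π(i+1)) is a uniformly random ordered pair of distinct values from {1, …, 285}; by symmetry P[π(i) > π(i+1)] = 1/2.
By linearity: E[X] = 284 · (1/2) = (285 − 1) · (1/2) = 142 ≈ 142.00000.

E[X] = 142 = 142.00000.


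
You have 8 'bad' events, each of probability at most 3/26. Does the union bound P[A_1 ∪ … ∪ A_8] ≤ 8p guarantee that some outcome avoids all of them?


Union bound: P[∪_{i=1}^{8} A_i] ≤ Σ_i P[A_i] ≤ 8·p = 8·(3/26) = 12/13.
Numerically: 12/13 ≈ 0.92308.
Is 12/13 < 1? YES.
Since P[∪ A_i] ≤ 12/13 < 1, the complement has P[∩ A_i^c] ≥ 1 − 12/13 = 1/13 > 0, so some outcome avoids every A_i.

8·p = 12/13 ≈ 0.92308; existence CERTIFIED by the union bound.


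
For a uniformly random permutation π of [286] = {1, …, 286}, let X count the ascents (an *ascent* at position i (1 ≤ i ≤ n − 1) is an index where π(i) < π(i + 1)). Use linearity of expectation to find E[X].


Write X = Σ X_I over i = 1, …, 285, with X_I the indicator of one ascent.
There are 285 indicators.
For each fixed i, the pair (π(i), π(i+1)) is a uniformly random ordered pair of distinct values from {1, …, 286}; by symmetry P[π(i) < π(i+1)] = 1/2.
By linearity: E[X] = 285 · (1/2) = (286 − 1) · (1/2) = 285/2 ≈ 142.500000.

E[X] = 285/2 = 142.500000.


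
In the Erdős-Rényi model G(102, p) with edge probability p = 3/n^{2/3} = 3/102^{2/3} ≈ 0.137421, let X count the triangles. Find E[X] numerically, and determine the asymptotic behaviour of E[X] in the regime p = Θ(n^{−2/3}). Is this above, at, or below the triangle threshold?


Number of potential triangles: C(102, 3) = 171700.
Each occurs with probability p³ ≈ (0.137421)³ ≈ 2.59515571e-03.
By linearity: E[X] = C(102, 3)·p³ ≈ 171700 · 2.59515571e-03 ≈ 445.588235.
Since α = 2/3 < 1, p = c/n^{2/3} ≫ 1/n is above the triangle threshold p ~ 1/n. Asymptotically E[X] ~ (c³/6)·n^{3(1−α)} = (3³/6)·n^{1} → ∞; triangles are abundant w.h.p.

E[X] ≈ 445.588235; in regime p = Θ(1/n^{2/3}) E[X] diverges (above the triangle threshold p ~ 1/n).


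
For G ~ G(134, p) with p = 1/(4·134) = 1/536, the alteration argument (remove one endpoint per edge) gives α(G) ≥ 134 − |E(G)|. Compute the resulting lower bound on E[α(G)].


E[|E(G)|] = C(134, 2)·p = 8911 · (1/536) = 133/8.
E[α(G)] ≥ n − E[|E(G)|] = 134 − 133/8 = 939/8.
Numerically: ≈ 117.3750.
(This is only a lower bound; the true E[α(G)] may be larger.)

E[α(G)] ≥ 939/8 ≈ 117.3750.


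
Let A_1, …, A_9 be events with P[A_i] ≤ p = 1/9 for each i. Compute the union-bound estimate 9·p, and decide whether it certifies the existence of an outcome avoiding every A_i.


Union bound: P[∪_{i=1}^{9} A_i] ≤ Σ_i P[A_i] ≤ 9·p = 9·(1/9) = 1.
Numerically: 1 ≈ 1.000000.
Is 1 < 1? NO.
Since the bound 1 is ≥ 1, the union bound is uninformative here; it does NOT by itself certify existence.

9·p = 1 ≈ 1.000000; existence NOT certified by the union bound.


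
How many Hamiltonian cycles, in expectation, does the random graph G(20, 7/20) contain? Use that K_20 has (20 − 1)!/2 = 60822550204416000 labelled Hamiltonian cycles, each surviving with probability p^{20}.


K_20 has (20 − 1)!/2 = 60822550204416000 labelled Hamiltonian cycles.
For each such Hamiltonian cycle H, let X_H = 1 if all 20 edges of H are present in G. Then P[X_H = 1] = p^{20} = (7/20)^{20} = 79792266297612001/104857600000000000000000000.
By linearity: E[X] = Σ_H E[X_H] = 60822550204416000 · p^{20} = 60822550204416000 · 79792266297612001/104857600000000000000000000 = 1184855742873690605203907421/25600000000000000000.
Numerically: E[X] ≈ 4.628e+07.

E[X] = 60822550204416000 · (7/20)^{20} = 1184855742873690605203907421/25600000000000000000 ≈ 4.628e+07.


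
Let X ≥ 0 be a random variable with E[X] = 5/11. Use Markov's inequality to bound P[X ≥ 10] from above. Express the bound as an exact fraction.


μ = E[X] = 5/11, a = 10.
Markov: P[X ≥ 10] ≤ μ/a = (5/11)/10 = 1/22.
Numerically: ≈ 0.0455.
(Since a = 10 > μ = 0.4545, the bound 1/22 is < 1 and informative.)

P[X ≥ 10] ≤ 1/22 ≈ 0.0455.


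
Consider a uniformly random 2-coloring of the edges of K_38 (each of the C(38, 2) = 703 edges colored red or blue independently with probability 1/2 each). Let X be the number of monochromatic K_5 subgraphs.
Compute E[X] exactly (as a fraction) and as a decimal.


Let X = Σ_S X_S over the C(38, 5) = 501942 subsets S of size 5, where X_S = 1 if the K_5 on S is monochromatic.
For a fixed S, the K_5 on S has C(5, 2) = 10 edges. P[all 10 edges red] = (1/2)^10, and likewise for blue, so P[monochromatic] = 2·(1/2)^10 = 2^{1 − 10} = 1/512.
Summing: E[X] = C(38, 5) · 2^{1 − 10} = 501942 · 1/512 = 250971/256.
Numerically: E[X] ≈ 980.355.

E[X] = C(38,5)·2^(1−C(5,2)) = 250971/256 ≈ 980.355.


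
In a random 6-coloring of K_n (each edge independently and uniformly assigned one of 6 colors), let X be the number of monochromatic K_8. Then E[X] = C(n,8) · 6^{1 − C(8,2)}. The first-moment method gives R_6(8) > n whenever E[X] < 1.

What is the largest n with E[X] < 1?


We need C(n, 8) · 6^{1 − 28} < 1, i.e. C(n, 8) < 6^{28 − 1} = 1023490369077469249536.
Check values of n near the boundary:
  n = 1590: C(1590, 8) = 995397314198933813310; 995397314198933813310 < 1023490369077469249536? YES
  n = 1591: C(1591, 8) = 1000427749141189953870; 1000427749141189953870 < 1023490369077469249536? YES
  n = 1592: C(1592, 8) = 1005480414540892933435; 1005480414540892933435 < 1023490369077469249536? YES
  n = 1593: C(1593, 8) = 1010555394551193970323; 1010555394551193970323 < 1023490369077469249536? YES
  n = 1594: C(1594, 8) = 1015652773590544255167; 1015652773590544255167 < 1023490369077469249536? YES
  n = 1595: C(1595, 8) = 1020772636343363633895; 1020772636343363633895 < 1023490369077469249536? YES
  n = 1596: C(1596, 8) = 1025915067760710553965; 1025915067760710553965 < 1023490369077469249536? NO
  n = 1597: C(1597, 8) = 1031080153060953275445; 1031080153060953275445 < 1023490369077469249536? NO
The largest n with C(n, 8) < 1023490369077469249536 is n = 1595 (where E[X] = 113419181815929292655/113721152119718805504 ≈ 0.997345). Hence R_6(8) > 1595, i.e. R_6(8) ≥ 1596.

Largest n = 1595; hence R_6(8) > 1595.


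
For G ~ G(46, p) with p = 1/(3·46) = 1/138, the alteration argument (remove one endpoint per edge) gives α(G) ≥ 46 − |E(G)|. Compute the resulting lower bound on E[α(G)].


E[|E(G)|] = C(46, 2)·p = 1035 · (1/138) = 15/2.
E[α(G)] ≥ n − E[|E(G)|] = 46 − 15/2 = 77/2.
Numerically: ≈ 38.500.
(This is only a lower bound; the true E[α(G)] may be larger.)

E[α(G)] ≥ 77/2 ≈ 38.500.


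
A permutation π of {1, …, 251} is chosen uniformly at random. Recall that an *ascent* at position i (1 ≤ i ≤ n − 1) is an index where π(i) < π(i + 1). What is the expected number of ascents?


Write X = Σ X_I over i = 1, …, 250, with X_I the indicator of one ascent.
There are 250 indicators.
For each fixed i, the pair (π(i), π(i+1)) is a uniformly random ordered pair of distinct values from {1, …, 251}; by symmetry P[π(i) < π(i+1)] = 1/2.
By linearity: E[X] = 250 · (1/2) = (251 − 1) · (1/2) = 125 ≈ 125.000.

E[X] = 125 = 125.000.


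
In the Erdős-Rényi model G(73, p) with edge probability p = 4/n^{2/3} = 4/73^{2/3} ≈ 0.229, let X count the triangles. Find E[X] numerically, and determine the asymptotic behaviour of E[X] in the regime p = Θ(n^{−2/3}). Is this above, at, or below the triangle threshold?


Number of potential triangles: C(73, 3) = 62196.
Each occurs with probability p³ ≈ (0.229)³ ≈ 1.2009758e-02.
By linearity: E[X] = C(73, 3)·p³ ≈ 62196 · 1.2009758e-02 ≈ 746.95890.
Since α = 2/3 < 1, p = c/n^{2/3} ≫ 1/n is above the triangle threshold p ~ 1/n. Asymptotically E[X] ~ (c³/6)·n^{3(1−α)} = (4³/6)·n^{1} → ∞; triangles are abundant w.h.p.

E[X] ≈ 746.95890; in regime p = Θ(1/n^{2/3}) E[X] diverges (above the triangle threshold p ~ 1/n).


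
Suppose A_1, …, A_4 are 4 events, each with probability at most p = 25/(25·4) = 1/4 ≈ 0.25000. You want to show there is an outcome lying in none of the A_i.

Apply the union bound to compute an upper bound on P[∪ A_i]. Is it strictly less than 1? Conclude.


Union bound: P[∪_{i=1}^{4} A_i] ≤ Σ_i P[A_i] ≤ 4·p = 4·(1/4) = 1.
Numerically: 1 ≈ 1.00000.
Is 1 < 1? NO.
Since the bound 1 is ≥ 1, the union bound is uninformative here; it does NOT by itself certify existence.

4·p = 1 ≈ 1.00000; existence NOT certified by the union bound.


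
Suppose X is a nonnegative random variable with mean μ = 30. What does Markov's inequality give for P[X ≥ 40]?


μ = E[X] = 30, a = 40.
Markov: P[X ≥ 40] ≤ μ/a = (30)/40 = 3/4.
Numerically: ≈ 0.750.
(Since a = 40 > μ = 30.000, the bound 3/4 is < 1 and informative.)

P[X ≥ 40] ≤ 3/4 ≈ 0.750.


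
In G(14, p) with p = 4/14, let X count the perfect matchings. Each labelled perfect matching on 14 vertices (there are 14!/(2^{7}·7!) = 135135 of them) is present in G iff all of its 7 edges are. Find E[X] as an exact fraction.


K_14 has 14!/(2^{7}·7!) = 135135 labelled perfect matchings.
For each such perfect matching H, let X_H = 1 if all 7 edges of H are present in G. Then P[X_H = 1] = p^{7} = (2/7)^{7} = 128/823543.
Summing the indicators: E[X] = Σ_H E[X_H] = 135135 · p^{7} = 135135 · 128/823543 = 2471040/117649.
Numerically: E[X] ≈ 21.0035.

E[X] = 135135 · (2/7)^{7} = 2471040/117649 ≈ 21.0035.


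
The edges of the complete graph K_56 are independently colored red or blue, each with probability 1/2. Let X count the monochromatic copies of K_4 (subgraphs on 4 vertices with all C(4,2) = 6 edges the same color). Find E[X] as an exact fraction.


Let X = Σ_S X_S over the C(56, 4) = 367290 subsets S of size 4, where X_S = 1 if the K_4 on S is monochromatic.
For a fixed S, the K_4 on S has C(4, 2) = 6 edges. P[all 6 edges red] = (1/2)^6, and likewise for blue, so P[monochromatic] = 2·(1/2)^6 = 2^{1 − 6} = 1/32.
Summing: E[X] = C(56, 4) · 2^{1 − 6} = 367290 · 1/32 = 183645/16.
Numerically: E[X] ≈ 11477.81250.

E[X] = C(56,4)·2^(1−C(4,2)) = 183645/16 ≈ 11477.81250.


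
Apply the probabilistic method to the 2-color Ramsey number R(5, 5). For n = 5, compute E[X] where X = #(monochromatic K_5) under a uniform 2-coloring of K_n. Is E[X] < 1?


E[X] = C(5, 5) · 2^{1 − 10} = 1 · 2^{−9} = 1/512.
As a reduced fraction: E[X] = 1/512 ≈ 0.001953.
Is E[X] < 1? YES.
Since E[X] < 1, there exists a 2-coloring of K_{5} with no monochromatic K_5; hence R(5, 5) > 5.

E[X] = 1/512 ≈ 0.001953; E[X] < 1, so R(5, 5) > 5.


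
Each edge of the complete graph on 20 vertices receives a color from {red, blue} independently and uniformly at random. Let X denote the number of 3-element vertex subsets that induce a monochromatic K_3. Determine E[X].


Let X = Σ_S X_S over the C(20, 3) = 1140 subsets S of size 3, where X_S = 1 if the K_3 on S is monochromatic.
For a fixed S, the K_3 on S has C(3, 2) = 3 edges. P[all 3 edges red] = (1/2)^3, and likewise for blue, so P[monochromatic] = 2·(1/2)^3 = 2^{1 − 3} = 1/4.
By linearity of expectation: E[X] = C(20, 3) · 2^{1 − 3} = 1140 · 1/4 = 285.
Numerically: E[X] ≈ 285.000.

E[X] = C(20,3)·2^(1−C(3,2)) = 285 ≈ 285.000.


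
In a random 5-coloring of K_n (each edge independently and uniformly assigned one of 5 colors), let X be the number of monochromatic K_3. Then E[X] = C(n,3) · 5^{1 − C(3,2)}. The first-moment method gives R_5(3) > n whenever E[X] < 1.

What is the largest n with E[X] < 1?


We need C(n, 3) · 5^{1 − 3} < 1, i.e. C(n, 3) < 5^{3 − 1} = 25.
Check values of n near the boundary:
  n = 4: C(4, 3) = 4; 4 < 25? YES
  n = 5: C(5, 3) = 10; 10 < 25? YES
  n = 6: C(6, 3) = 20; 20 < 25? YES
  n = 7: C(7, 3) = 35; 35 < 25? NO
  n = 8: C(8, 3) = 56; 56 < 25? NO
The largest n with C(n, 3) < 25 is n = 6 (where E[X] = 4/5 ≈ 0.800). Hence R_5(3) > 6, i.e. R_5(3) ≥ 7.

Largest n = 6; hence R_5(3) > 6.


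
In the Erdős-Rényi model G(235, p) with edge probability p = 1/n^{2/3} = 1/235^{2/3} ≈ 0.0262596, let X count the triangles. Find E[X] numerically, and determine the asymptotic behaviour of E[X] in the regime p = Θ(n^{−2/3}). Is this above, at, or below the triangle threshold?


Number of potential triangles: C(235, 3) = 2135445.
Each occurs with probability p³ ≈ (0.0262596)³ ≈ 1.81077411e-05.
By linearity: E[X] = C(235, 3)·p³ ≈ 2135445 · 1.81077411e-05 ≈ 38.668085.
Since α = 2/3 < 1, p = c/n^{2/3} ≫ 1/n is above the triangle threshold p ~ 1/n. Asymptotically E[X] ~ (c³/6)·n^{3(1−α)} = (1³/6)·n^{1} → ∞; triangles are abundant w.h.p.

E[X] ≈ 38.668085; in regime p = Θ(1/n^{2/3}) E[X] diverges (above the triangle threshold p ~ 1/n).


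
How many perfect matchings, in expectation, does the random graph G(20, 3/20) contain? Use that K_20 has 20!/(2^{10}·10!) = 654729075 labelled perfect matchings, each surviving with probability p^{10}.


K_20 has 20!/(2^{10}·10!) = 654729075 labelled perfect matchings.
For each such perfect matching H, let X_H = 1 if all 10 edges of H are present in G. Then P[X_H = 1] = p^{10} = (3/20)^{10} = 59049/10240000000000.
By linearity: E[X] = Σ_H E[X_H] = 654729075 · p^{10} = 654729075 · 59049/10240000000000 = 1546443885987/409600000000.
Numerically: E[X] ≈ 3.78.

E[X] = 654729075 · (3/20)^{10} = 1546443885987/409600000000 ≈ 3.78.


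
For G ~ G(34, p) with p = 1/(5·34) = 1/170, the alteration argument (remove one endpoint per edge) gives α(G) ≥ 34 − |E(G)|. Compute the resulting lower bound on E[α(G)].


E[|E(G)|] = C(34, 2)·p = 561 · (1/170) = 33/10.
E[α(G)] ≥ n − E[|E(G)|] = 34 − 33/10 = 307/10.
Numerically: ≈ 30.700.
(This is only a lower bound; the true E[α(G)] may be larger.)

E[α(G)] ≥ 307/10 ≈ 30.700.


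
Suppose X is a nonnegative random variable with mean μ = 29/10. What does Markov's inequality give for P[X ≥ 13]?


μ = E[X] = 29/10, a = 13.
Markov: P[X ≥ 13] ≤ μ/a = (29/10)/13 = 29/130.
Numerically: ≈ 0.223077.
(Since a = 13 > μ = 2.900000, the bound 29/130 is < 1 and informative.)

P[X ≥ 13] ≤ 29/130 ≈ 0.223077.


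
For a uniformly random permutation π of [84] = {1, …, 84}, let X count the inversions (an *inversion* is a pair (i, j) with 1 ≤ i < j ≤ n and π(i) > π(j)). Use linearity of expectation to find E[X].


Write X = Σ X_I over the C(84, 2) = 3486 pairs i < j, with X_I the indicator of one inversion.
There are 3486 indicators.
For each fixed pair i < j, the values π(i) and π(j) are two distinct elements of {1, …, 84} in uniformly random order; by symmetry P[π(i) > π(j)] = 1/2.
By linearity: E[X] = 3486 · (1/2) = C(84, 2) · (1/2) = 3486/2 = 1743 ≈ 1743.000.

E[X] = 1743 = 1743.000.


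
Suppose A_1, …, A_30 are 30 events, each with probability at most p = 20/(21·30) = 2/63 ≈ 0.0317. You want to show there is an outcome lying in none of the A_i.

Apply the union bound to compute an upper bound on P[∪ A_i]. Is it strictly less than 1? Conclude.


Union bound: P[∪_{i=1}^{30} A_i] ≤ Σ_i P[A_i] ≤ 30·p = 30·(2/63) = 20/21.
Numerically: 20/21 ≈ 0.9524.
Is 20/21 < 1? YES.
Since P[∪ A_i] ≤ 20/21 < 1, the complement has P[∩ A_i^c] ≥ 1 − 20/21 = 1/21 > 0, so some outcome avoids every A_i.

30·p = 20/21 ≈ 0.9524; existence CERTIFIED by the union bound.


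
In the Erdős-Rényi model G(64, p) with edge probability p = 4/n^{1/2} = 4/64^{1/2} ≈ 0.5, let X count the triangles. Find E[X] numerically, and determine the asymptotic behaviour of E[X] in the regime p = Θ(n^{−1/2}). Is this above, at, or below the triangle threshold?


Number of potential triangles: C(64, 3) = 41664.
Each occurs with probability p³ ≈ (0.5)³ ≈ 1.250000e-01.
By linearity: E[X] = C(64, 3)·p³ ≈ 41664 · 1.250000e-01 ≈ 5208.0000.
Since α = 1/2 < 1, p = c/n^{1/2} ≫ 1/n is above the triangle threshold p ~ 1/n. Asymptotically E[X] ~ (c³/6)·n^{3(1−α)} = (4³/6)·n^{1.5} → ∞; triangles are abundant w.h.p.

E[X] ≈ 5208.0000; in regime p = Θ(1/n^{1/2}) E[X] diverges (above the triangle threshold p ~ 1/n).


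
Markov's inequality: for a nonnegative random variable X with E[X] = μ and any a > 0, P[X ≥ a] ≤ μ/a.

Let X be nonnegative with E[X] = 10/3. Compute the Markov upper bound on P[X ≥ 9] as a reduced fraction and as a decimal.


μ = E[X] = 10/3, a = 9.
Markov: P[X ≥ 9] ≤ μ/a = (10/3)/9 = 10/27.
Numerically: ≈ 0.37037.
(Since a = 9 > μ = 3.33333, the bound 10/27 is < 1 and informative.)

P[X ≥ 9] ≤ 10/27 ≈ 0.37037.


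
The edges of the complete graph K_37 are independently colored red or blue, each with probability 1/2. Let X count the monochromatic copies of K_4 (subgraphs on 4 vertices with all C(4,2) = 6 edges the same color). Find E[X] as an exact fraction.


Let X = Σ_S X_S over the C(37, 4) = 66045 subsets S of size 4, where X_S = 1 if the K_4 on S is monochromatic.
For a fixed S, the K_4 on S has C(4, 2) = 6 edges. P[all 6 edges red] = (1/2)^6, and likewise for blue, so P[monochromatic] = 2·(1/2)^6 = 2^{1 − 6} = 1/32.
By linearity of expectation: E[X] = C(37, 4) · 2^{1 − 6} = 66045 · 1/32 = 66045/32.
Numerically: E[X] ≈ 2063.90625.

E[X] = C(37,4)·2^(1−C(4,2)) = 66045/32 ≈ 2063.90625.


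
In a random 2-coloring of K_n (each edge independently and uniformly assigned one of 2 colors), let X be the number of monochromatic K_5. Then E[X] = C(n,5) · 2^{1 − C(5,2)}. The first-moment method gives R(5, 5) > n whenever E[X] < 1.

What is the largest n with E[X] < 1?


We need C(n, 5) · 2^{1 − 10} < 1, i.e. C(n, 5) < 2^{10 − 1} = 512.
Check values of n near the boundary:
  n = 5: C(5, 5) = 1; 1 < 512? YES
  n = 6: C(6, 5) = 6; 6 < 512? YES
  n = 7: C(7, 5) = 21; 21 < 512? YES
  n = 8: C(8, 5) = 56; 56 < 512? YES
  n = 9: C(9, 5) = 126; 126 < 512? YES
  n = 10: C(10, 5) = 252; 252 < 512? YES
  n = 11: C(11, 5) = 462; 462 < 512? YES
  n = 12: C(12, 5) = 792; 792 < 512? NO
  n = 13: C(13, 5) = 1287; 1287 < 512? NO
  n = 14: C(14, 5) = 2002; 2002 < 512? NO
The largest n with C(n, 5) < 512 is n = 11 (where E[X] = 231/256 ≈ 0.9023438). Hence R(5, 5) > 11, i.e. R(5, 5) ≥ 12.

Largest n = 11; hence R(5, 5) > 11.


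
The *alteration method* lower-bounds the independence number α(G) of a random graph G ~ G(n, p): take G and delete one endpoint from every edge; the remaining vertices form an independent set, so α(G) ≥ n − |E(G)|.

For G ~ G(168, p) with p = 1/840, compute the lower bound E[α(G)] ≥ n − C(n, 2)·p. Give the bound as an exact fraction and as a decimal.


E[|E(G)|] = C(168, 2)·p = 14028 · (1/840) = 167/10.
E[α(G)] ≥ n − E[|E(G)|] = 168 − 167/10 = 1513/10.
Numerically: ≈ 151.3000.
(This is only a lower bound; the true E[α(G)] may be larger.)

E[α(G)] ≥ 1513/10 ≈ 151.3000.


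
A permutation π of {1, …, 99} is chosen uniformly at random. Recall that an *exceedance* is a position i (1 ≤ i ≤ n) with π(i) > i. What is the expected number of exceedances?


Write X = Σ_{i=1}^{99} X_i, where X_i = 1_{π(i) > i}.
For each fixed i, π(i) is uniform over {1, …, 99} (marginal of a uniform permutation), so P[π(i) > i] = (n − i)/n. Summing: Σ_{i=1}^{99} (n − i)/n = (0 + 1 + … + 98)/99 = 99(99 − 1)/(2·99) = (99 − 1)/2.
Hence E[X] = Σ_{i=1}^{99} (99 − i)/99 = 49 ≈ 49.000000.

E[X] = 49 = 49.000000.


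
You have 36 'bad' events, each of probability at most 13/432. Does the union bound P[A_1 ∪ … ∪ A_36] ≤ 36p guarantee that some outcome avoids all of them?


Union bound: P[∪_{i=1}^{36} A_i] ≤ Σ_i P[A_i] ≤ 36·p = 36·(13/432) = 13/12.
Numerically: 13/12 ≈ 1.0833.
Is 13/12 < 1? NO.
Since the bound 13/12 is ≥ 1, the union bound is uninformative here; it does NOT by itself certify existence.

36·p = 13/12 ≈ 1.0833; existence NOT certified by the union bound.


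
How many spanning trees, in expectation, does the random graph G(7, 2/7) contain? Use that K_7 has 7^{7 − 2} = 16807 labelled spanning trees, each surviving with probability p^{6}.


K_7 has 7^{7 − 2} = 16807 labelled spanning trees.
For each such spanning tree H, let X_H = 1 if all 6 edges of H are present in G. Then P[X_H = 1] = p^{6} = (2/7)^{6} = 64/117649.
By linearity of expectation: E[X] = Σ_H E[X_H] = 16807 · p^{6} = 16807 · 64/117649 = 64/7.
Numerically: E[X] ≈ 9.143.

E[X] = 16807 · (2/7)^{6} = 64/7 ≈ 9.143.


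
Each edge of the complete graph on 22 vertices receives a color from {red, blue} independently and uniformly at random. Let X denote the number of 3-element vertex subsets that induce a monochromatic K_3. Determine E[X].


Let X = Σ_S X_S over the C(22, 3) = 1540 subsets S of size 3, where X_S = 1 if the K_3 on S is monochromatic.
For a fixed S, the K_3 on S has C(3, 2) = 3 edges. P[all 3 edges red] = (1/2)^3, and likewise for blue, so P[monochromatic] = 2·(1/2)^3 = 2^{1 − 3} = 1/4.
By linearity: E[X] = C(22, 3) · 2^{1 − 3} = 1540 · 1/4 = 385.
Numerically: E[X] ≈ 385.000000.

E[X] = C(22,3)·2^(1−C(3,2)) = 385 ≈ 385.000000.


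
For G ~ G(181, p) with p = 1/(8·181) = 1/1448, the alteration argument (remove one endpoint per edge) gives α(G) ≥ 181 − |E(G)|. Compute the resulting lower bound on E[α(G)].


E[|E(G)|] = C(181, 2)·p = 16290 · (1/1448) = 45/4.
E[α(G)] ≥ n − E[|E(G)|] = 181 − 45/4 = 679/4.
Numerically: ≈ 169.75000.
(This is only a lower bound; the true E[α(G)] may be larger.)

E[α(G)] ≥ 679/4 ≈ 169.75000.


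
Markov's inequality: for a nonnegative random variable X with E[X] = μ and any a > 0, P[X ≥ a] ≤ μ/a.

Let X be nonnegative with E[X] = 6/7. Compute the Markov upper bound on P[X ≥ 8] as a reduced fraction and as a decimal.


μ = E[X] = 6/7, a = 8.
Markov: P[X ≥ 8] ≤ μ/a = (6/7)/8 = 3/28.
Numerically: ≈ 0.107.
(Since a = 8 > μ = 0.857, the bound 3/28 is < 1 and informative.)

P[X ≥ 8] ≤ 3/28 ≈ 0.107.


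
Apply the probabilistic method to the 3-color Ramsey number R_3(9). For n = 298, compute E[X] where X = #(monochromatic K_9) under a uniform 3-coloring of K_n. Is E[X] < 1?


E[X] = C(298, 9) · 3^{1 − 36} = 45207677551849890 · 3^{−35} = 45207677551849890/50031545098999707.
As a reduced fraction: E[X] = 15069225850616630/16677181699666569 ≈ 0.9036.
Is E[X] < 1? YES.
Since E[X] < 1, there exists a 3-coloring of K_{298} with no monochromatic K_9; hence R_3(9) > 298.

E[X] = 15069225850616630/16677181699666569 ≈ 0.9036; E[X] < 1, so R_3(9) > 298.


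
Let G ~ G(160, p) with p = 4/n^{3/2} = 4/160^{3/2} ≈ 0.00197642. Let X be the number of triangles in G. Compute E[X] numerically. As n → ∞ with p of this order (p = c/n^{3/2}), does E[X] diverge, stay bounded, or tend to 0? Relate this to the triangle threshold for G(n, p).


Number of potential triangles: C(160, 3) = 669920.
Each occurs with probability p³ ≈ (0.00197642)³ ≈ 7.72040444e-09.
By linearity: E[X] = C(160, 3)·p³ ≈ 669920 · 7.72040444e-09 ≈ 0.005172.
Since α = 3/2 > 1, p = c/n^{3/2} = o(1/n) is below the triangle threshold p ~ 1/n. Asymptotically E[X] ~ (c³/6)·n^{3(1−α)} = (4³/6)·n^{-1.5} → 0, so by Markov's inequality G has no triangles w.h.p.

E[X] ≈ 0.005172; in regime p = Θ(1/n^{3/2}) E[X] tends to 0 (below the triangle threshold p ~ 1/n).


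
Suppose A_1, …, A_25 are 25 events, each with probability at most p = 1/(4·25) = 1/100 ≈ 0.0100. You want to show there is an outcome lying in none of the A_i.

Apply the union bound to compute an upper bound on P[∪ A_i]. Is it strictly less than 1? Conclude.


Union bound: P[∪_{i=1}^{25} A_i] ≤ Σ_i P[A_i] ≤ 25·p = 25·(1/100) = 1/4.
Numerically: 1/4 ≈ 0.2500.
Is 1/4 < 1? YES.
Since P[∪ A_i] ≤ 1/4 < 1, the complement has P[∩ A_i^c] ≥ 1 − 1/4 = 3/4 > 0, so some outcome avoids every A_i.

25·p = 1/4 ≈ 0.2500; existence CERTIFIED by the union bound.


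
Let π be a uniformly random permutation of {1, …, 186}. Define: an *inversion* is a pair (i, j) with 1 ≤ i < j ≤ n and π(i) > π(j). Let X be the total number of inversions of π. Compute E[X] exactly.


Write X = Σ X_I over the C(186, 2) = 17205 pairs i < j, with X_I the indicator of one inversion.
There are 17205 indicators.
For each fixed pair i < j, the values π(i) and π(j) are two distinct elements of {1, …, 186} in uniformly random order; by symmetry P[π(i) > π(j)] = 1/2.
By linearity: E[X] = 17205 · (1/2) = C(186, 2) · (1/2) = 17205/2 = 17205/2 ≈ 8602.50000.

E[X] = 17205/2 = 8602.50000.


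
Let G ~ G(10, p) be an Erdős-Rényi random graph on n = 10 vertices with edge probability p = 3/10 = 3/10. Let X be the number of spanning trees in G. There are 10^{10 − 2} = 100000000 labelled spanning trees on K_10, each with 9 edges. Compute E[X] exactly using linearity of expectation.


K_10 has 10^{10 − 2} = 100000000 labelled spanning trees.
For each such spanning tree H, let X_H = 1 if all 9 edges of H are present in G. Then P[X_H = 1] = p^{9} = (3/10)^{9} = 19683/1000000000.
By linearity of expectation: E[X] = Σ_H E[X_H] = 100000000 · p^{9} = 100000000 · 19683/1000000000 = 19683/10.
Numerically: E[X] ≈ 1968.

E[X] = 100000000 · (3/10)^{9} = 19683/10 ≈ 1968.


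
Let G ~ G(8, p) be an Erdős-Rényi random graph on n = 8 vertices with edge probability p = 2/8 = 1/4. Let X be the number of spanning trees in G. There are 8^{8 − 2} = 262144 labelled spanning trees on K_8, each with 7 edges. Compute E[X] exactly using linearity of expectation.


K_8 has 8^{8 − 2} = 262144 labelled spanning trees.
For each such spanning tree H, let X_H = 1 if all 7 edges of H are present in G. Then P[X_H = 1] = p^{7} = (1/4)^{7} = 1/16384.
By linearity of expectation: E[X] = Σ_H E[X_H] = 262144 · p^{7} = 262144 · 1/16384 = 16.
Numerically: E[X] ≈ 16.

E[X] = 262144 · (1/4)^{7} = 16 ≈ 16.


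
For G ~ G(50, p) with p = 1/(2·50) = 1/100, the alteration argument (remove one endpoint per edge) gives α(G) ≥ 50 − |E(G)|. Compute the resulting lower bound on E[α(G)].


E[|E(G)|] = C(50, 2)·p = 1225 · (1/100) = 49/4.
E[α(G)] ≥ n − E[|E(G)|] = 50 − 49/4 = 151/4.
Numerically: ≈ 37.750000.
(This is only a lower bound; the true E[α(G)] may be larger.)

E[α(G)] ≥ 151/4 ≈ 37.750000.


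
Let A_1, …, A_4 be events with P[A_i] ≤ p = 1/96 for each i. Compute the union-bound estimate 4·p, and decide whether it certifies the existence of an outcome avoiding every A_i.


Union bound: P[∪_{i=1}^{4} A_i] ≤ Σ_i P[A_i] ≤ 4·p = 4·(1/96) = 1/24.
Numerically: 1/24 ≈ 0.04167.
Is 1/24 < 1? YES.
Since P[∪ A_i] ≤ 1/24 < 1, the complement has P[∩ A_i^c] ≥ 1 − 1/24 = 23/24 > 0, so some outcome avoids every A_i.

4·p = 1/24 ≈ 0.04167; existence CERTIFIED by the union bound.


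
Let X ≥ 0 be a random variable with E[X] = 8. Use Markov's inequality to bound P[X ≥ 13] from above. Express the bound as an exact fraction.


μ = E[X] = 8, a = 13.
Markov: P[X ≥ 13] ≤ μ/a = (8)/13 = 8/13.
Numerically: ≈ 0.615.
(Since a = 13 > μ = 8.000, the bound 8/13 is < 1 and informative.)

P[X ≥ 13] ≤ 8/13 ≈ 0.615.


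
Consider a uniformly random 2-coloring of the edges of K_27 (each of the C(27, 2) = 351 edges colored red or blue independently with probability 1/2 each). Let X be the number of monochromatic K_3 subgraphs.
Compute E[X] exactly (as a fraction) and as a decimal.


Let X = Σ_S X_S over the C(27, 3) = 2925 subsets S of size 3, where X_S = 1 if the K_3 on S is monochromatic.
For a fixed S, the K_3 on S has C(3, 2) = 3 edges. P[all 3 edges red] = (1/2)^3, and likewise for blue, so P[monochromatic] = 2·(1/2)^3 = 2^{1 − 3} = 1/4.
By linearity of expectation: E[X] = C(27, 3) · 2^{1 − 3} = 2925 · 1/4 = 2925/4.
Numerically: E[X] ≈ 731.25000.

E[X] = C(27,3)·2^(1−C(3,2)) = 2925/4 ≈ 731.25000.


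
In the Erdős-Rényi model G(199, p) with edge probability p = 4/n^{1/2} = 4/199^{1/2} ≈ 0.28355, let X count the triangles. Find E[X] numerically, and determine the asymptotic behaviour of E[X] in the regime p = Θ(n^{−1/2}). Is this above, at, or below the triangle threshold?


Number of potential triangles: C(199, 3) = 1293699.
Each occurs with probability p³ ≈ (0.28355)³ ≈ 2.2798190e-02.
By linearity: E[X] = C(199, 3)·p³ ≈ 1293699 · 2.2798190e-02 ≈ 29493.99497.
Since α = 1/2 < 1, p = c/n^{1/2} ≫ 1/n is above the triangle threshold p ~ 1/n. Asymptotically E[X] ~ (c³/6)·n^{3(1−α)} = (4³/6)·n^{1.5} → ∞; triangles are abundant w.h.p.

E[X] ≈ 29493.99497; in regime p = Θ(1/n^{1/2}) E[X] diverges (above the triangle threshold p ~ 1/n).


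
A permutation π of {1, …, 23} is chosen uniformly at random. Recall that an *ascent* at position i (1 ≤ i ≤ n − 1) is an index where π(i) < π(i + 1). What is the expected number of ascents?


Write X = Σ X_I over i = 1, …, 22, with X_I the indicator of one ascent.
There are 22 indicators.
For each fixed i, the pair (π(i), π(i+1)) is a uniformly random ordered pair of distinct values from {1, …, 23}; by symmetry P[π(i) < π(i+1)] = 1/2.
By linearity: E[X] = 22 · (1/2) = (23 − 1) · (1/2) = 11 ≈ 11.000000.

E[X] = 11 = 11.000000.


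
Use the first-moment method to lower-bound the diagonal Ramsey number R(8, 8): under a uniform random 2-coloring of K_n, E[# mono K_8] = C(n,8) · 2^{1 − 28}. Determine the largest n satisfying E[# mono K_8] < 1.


We need C(n, 8) · 2^{1 − 28} < 1, i.e. C(n, 8) < 2^{28 − 1} = 134217728.
Check values of n near the boundary:
  n = 37: C(37, 8) = 38608020; 38608020 < 134217728? YES
  n = 38: C(38, 8) = 48903492; 48903492 < 134217728? YES
  n = 39: C(39, 8) = 61523748; 61523748 < 134217728? YES
  n = 40: C(40, 8) = 76904685; 76904685 < 134217728? YES
  n = 41: C(41, 8) = 95548245; 95548245 < 134217728? YES
  n = 42: C(42, 8) = 118030185; 118030185 < 134217728? YES
  n = 43: C(43, 8) = 145008513; 145008513 < 134217728? NO
  n = 44: C(44, 8) = 177232627; 177232627 < 134217728? NO
The largest n with C(n, 8) < 134217728 is n = 42 (where E[X] = 118030185/134217728 ≈ 0.879). Hence R(8, 8) > 42, i.e. R(8, 8) ≥ 43.

Largest n = 42; hence R(8, 8) > 42.


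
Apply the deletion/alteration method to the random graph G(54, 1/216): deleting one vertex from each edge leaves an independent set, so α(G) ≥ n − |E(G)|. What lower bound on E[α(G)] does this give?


E[|E(G)|] = C(54, 2)·p = 1431 · (1/216) = 53/8.
E[α(G)] ≥ n − E[|E(G)|] = 54 − 53/8 = 379/8.
Numerically: ≈ 47.3750.
(This is only a lower bound; the true E[α(G)] may be larger.)

E[α(G)] ≥ 379/8 ≈ 47.3750.


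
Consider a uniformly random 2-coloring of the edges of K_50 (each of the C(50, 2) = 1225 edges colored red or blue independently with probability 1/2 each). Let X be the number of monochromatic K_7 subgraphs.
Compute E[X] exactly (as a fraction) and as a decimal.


Let X = Σ_S X_S over the C(50, 7) = 99884400 subsets S of size 7, where X_S = 1 if the K_7 on S is monochromatic.
For a fixed S, the K_7 on S has C(7, 2) = 21 edges. P[all 21 edges red] = (1/2)^21, and likewise for blue, so P[monochromatic] = 2·(1/2)^21 = 2^{1 − 21} = 1/1048576.
Summing: E[X] = C(50, 7) · 2^{1 − 21} = 99884400 · 1/1048576 = 6242775/65536.
Numerically: E[X] ≈ 95.25719.

E[X] = C(50,7)·2^(1−C(7,2)) = 6242775/65536 ≈ 95.25719.


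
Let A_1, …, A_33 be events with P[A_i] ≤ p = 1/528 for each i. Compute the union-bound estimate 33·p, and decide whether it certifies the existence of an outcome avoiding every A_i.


Union bound: P[∪_{i=1}^{33} A_i] ≤ Σ_i P[A_i] ≤ 33·p = 33·(1/528) = 1/16.
Numerically: 1/16 ≈ 0.06250.
Is 1/16 < 1? YES.
Since P[∪ A_i] ≤ 1/16 < 1, the complement has P[∩ A_i^c] ≥ 1 − 1/16 = 15/16 > 0, so some outcome avoids every A_i.

33·p = 1/16 ≈ 0.06250; existence CERTIFIED by the union bound.


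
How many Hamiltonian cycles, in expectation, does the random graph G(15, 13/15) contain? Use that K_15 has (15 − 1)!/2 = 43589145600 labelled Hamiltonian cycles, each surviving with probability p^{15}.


K_15 has (15 − 1)!/2 = 43589145600 labelled Hamiltonian cycles.
For each such Hamiltonian cycle H, let X_H = 1 if all 15 edges of H are present in G. Then P[X_H = 1] = p^{15} = (13/15)^{15} = 51185893014090757/437893890380859375.
Summing the indicators: E[X] = Σ_H E[X_H] = 43589145600 · p^{15} = 43589145600 · 51185893014090757/437893890380859375 = 367267381606127548722176/72081298828125.
Numerically: E[X] ≈ 5.1e+09.

E[X] = 43589145600 · (13/15)^{15} = 367267381606127548722176/72081298828125 ≈ 5.1e+09.


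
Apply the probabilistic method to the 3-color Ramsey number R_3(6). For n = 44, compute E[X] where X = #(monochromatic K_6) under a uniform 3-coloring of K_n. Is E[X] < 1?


E[X] = C(44, 6) · 3^{1 − 15} = 7059052 · 3^{−14} = 7059052/4782969.
As a reduced fraction: E[X] = 7059052/4782969 ≈ 1.4758724.
Is E[X] < 1? NO.
Since E[X] ≥ 1, the first-moment bound is inconclusive at n = 44; it does NOT by itself certify R_3(6) > 44.

E[X] = 7059052/4782969 ≈ 1.4758724; E[X] ≥ 1; first-moment method inconclusive here.


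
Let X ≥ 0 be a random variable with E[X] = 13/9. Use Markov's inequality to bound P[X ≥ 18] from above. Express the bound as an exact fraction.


μ = E[X] = 13/9, a = 18.
Markov: P[X ≥ 18] ≤ μ/a = (13/9)/18 = 13/162.
Numerically: ≈ 0.080247.
(Since a = 18 > μ = 1.444444, the bound 13/162 is < 1 and informative.)

P[X ≥ 18] ≤ 13/162 ≈ 0.080247.


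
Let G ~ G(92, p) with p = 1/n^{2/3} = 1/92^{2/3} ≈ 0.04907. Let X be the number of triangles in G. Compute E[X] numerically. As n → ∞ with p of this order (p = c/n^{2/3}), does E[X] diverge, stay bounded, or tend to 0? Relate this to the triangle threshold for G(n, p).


Number of potential triangles: C(92, 3) = 125580.
Each occurs with probability p³ ≈ (0.04907)³ ≈ 1.181474e-04.
By linearity: E[X] = C(92, 3)·p³ ≈ 125580 · 1.181474e-04 ≈ 14.8370.
Since α = 2/3 < 1, p = c/n^{2/3} ≫ 1/n is above the triangle threshold p ~ 1/n. Asymptotically E[X] ~ (c³/6)·n^{3(1−α)} = (1³/6)·n^{1} → ∞; triangles are abundant w.h.p.

E[X] ≈ 14.8370; in regime p = Θ(1/n^{2/3}) E[X] diverges (above the triangle threshold p ~ 1/n).


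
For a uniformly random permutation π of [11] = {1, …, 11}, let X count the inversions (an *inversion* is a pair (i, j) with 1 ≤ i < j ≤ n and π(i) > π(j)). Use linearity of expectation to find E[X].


Write X = Σ X_I over the C(11, 2) = 55 pairs i < j, with X_I the indicator of one inversion.
There are 55 indicators.
For each fixed pair i < j, the values π(i) and π(j) are two distinct elements of {1, …, 11} in uniformly random order; by symmetry P[π(i) > π(j)] = 1/2.
By linearity: E[X] = 55 · (1/2) = C(11, 2) · (1/2) = 55/2 = 55/2 ≈ 27.5000.

E[X] = 55/2 = 27.5000.


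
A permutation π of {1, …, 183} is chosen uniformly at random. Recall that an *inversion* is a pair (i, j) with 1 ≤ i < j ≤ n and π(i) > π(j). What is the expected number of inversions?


Write X = Σ X_I over the C(183, 2) = 16653 pairs i < j, with X_I the indicator of one inversion.
There are 16653 indicators.
For each fixed pair i < j, the values π(i) and π(j) are two distinct elements of {1, …, 183} in uniformly random order; by symmetry P[π(i) > π(j)] = 1/2.
By linearity: E[X] = 16653 · (1/2) = C(183, 2) · (1/2) = 16653/2 = 16653/2 ≈ 8326.50000.

E[X] = 16653/2 = 8326.50000.


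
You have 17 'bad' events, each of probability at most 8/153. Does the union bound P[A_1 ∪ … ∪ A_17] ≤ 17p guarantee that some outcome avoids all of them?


Union bound: P[∪_{i=1}^{17} A_i] ≤ Σ_i P[A_i] ≤ 17·p = 17·(8/153) = 8/9.
Numerically: 8/9 ≈ 0.8888889.
Is 8/9 < 1? YES.
Since P[∪ A_i] ≤ 8/9 < 1, the complement has P[∩ A_i^c] ≥ 1 − 8/9 = 1/9 > 0, so some outcome avoids every A_i.

17·p = 8/9 ≈ 0.8888889; existence CERTIFIED by the union bound.


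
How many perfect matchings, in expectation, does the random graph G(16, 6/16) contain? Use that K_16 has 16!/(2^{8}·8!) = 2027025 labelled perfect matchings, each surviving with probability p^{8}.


K_16 has 16!/(2^{8}·8!) = 2027025 labelled perfect matchings.
For each such perfect matching H, let X_H = 1 if all 8 edges of H are present in G. Then P[X_H = 1] = p^{8} = (3/8)^{8} = 6561/16777216.
By linearity of expectation: E[X] = Σ_H E[X_H] = 2027025 · p^{8} = 2027025 · 6561/16777216 = 13299311025/16777216.
Numerically: E[X] ≈ 792.7.

E[X] = 2027025 · (3/8)^{8} = 13299311025/16777216 ≈ 792.7.


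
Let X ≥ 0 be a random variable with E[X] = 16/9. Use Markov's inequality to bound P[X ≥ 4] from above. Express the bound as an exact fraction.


μ = E[X] = 16/9, a = 4.
Markov: P[X ≥ 4] ≤ μ/a = (16/9)/4 = 4/9.
Numerically: ≈ 0.444.
(Since a = 4 > μ = 1.778, the bound 4/9 is < 1 and informative.)

P[X ≥ 4] ≤ 4/9 ≈ 0.444.


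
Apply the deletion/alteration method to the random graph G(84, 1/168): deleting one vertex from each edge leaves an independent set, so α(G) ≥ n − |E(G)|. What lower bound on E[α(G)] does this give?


E[|E(G)|] = C(84, 2)·p = 3486 · (1/168) = 83/4.
E[α(G)] ≥ n − E[|E(G)|] = 84 − 83/4 = 253/4.
Numerically: ≈ 63.250000.
(This is only a lower bound; the true E[α(G)] may be larger.)

E[α(G)] ≥ 253/4 ≈ 63.250000.


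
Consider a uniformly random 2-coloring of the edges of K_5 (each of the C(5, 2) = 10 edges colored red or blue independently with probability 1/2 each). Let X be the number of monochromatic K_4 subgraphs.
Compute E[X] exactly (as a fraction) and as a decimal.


Let X = Σ_S X_S over the C(5, 4) = 5 subsets S of size 4, where X_S = 1 if the K_4 on S is monochromatic.
For a fixed S, the K_4 on S has C(4, 2) = 6 edges. P[all 6 edges red] = (1/2)^6, and likewise for blue, so P[monochromatic] = 2·(1/2)^6 = 2^{1 − 6} = 1/32.
Summing: E[X] = C(5, 4) · 2^{1 − 6} = 5 · 1/32 = 5/32.
Numerically: E[X] ≈ 0.1562.

E[X] = C(5,4)·2^(1−C(4,2)) = 5/32 ≈ 0.1562.
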